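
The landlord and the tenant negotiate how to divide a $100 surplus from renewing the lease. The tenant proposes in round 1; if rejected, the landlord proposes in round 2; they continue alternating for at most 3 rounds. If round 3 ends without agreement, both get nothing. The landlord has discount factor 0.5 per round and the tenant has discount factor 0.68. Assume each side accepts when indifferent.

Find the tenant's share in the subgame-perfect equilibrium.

Round 3 (the tenant proposes): rejection yields 0 for the landlord; the tenant offers 0 and keeps 100.
Round 2 (the landlord proposes): the tenant can get 100 next round, worth 0.68 × 100 = 68 now, so the landlord offers 68, keeping 32.
Round 1 (the tenant proposes): the landlord can get 32 next round, worth 0.5 × 32 = 16 now; the tenant offers that and keeps 84.

84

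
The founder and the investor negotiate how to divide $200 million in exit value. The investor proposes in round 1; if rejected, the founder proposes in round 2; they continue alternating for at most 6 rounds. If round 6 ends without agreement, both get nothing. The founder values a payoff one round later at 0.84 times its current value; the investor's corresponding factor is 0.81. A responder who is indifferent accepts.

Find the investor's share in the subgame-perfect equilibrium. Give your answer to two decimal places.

68.59

Round 6 (the founder proposes): rejection yields 0 for the investor; the founder offers 0 and keeps 200.
Round 5 (the investor proposes): the founder can get 200 next round, worth 0.84 × 200 = 168 now, so the investor offers 168, keeping 32.
Round 4 (the founder proposes): the investor can get 32 next round, worth 0.81 × 32 = 25.92 now, so the founder offers 25.92, keeping 174.08.
Round 3 (the investor proposes): the founder can get 174.08 next round, worth 0.84 × 174.08 = 146.2272 now. The investor offers 146.2272 and keeps 200 − 146.2272 = 53.7728.
Round 2 (the founder proposes): the investor can get 53.7728 next round, worth 0.81 × 53.7728 = 43.555968 now; the founder offers that and keeps 156.444032.
Round 1 (the investor proposes): the founder can get 156.444032 next round, worth 0.84 × 156.444032 = 131.41298688 now, so the investor offers 131.41298688, keeping 68.58701312.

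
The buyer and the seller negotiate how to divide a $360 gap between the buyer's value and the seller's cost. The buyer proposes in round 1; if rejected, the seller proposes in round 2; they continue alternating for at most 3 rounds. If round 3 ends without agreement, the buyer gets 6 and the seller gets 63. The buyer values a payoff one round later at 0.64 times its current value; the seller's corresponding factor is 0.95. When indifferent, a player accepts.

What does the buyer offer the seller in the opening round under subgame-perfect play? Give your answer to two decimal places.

161.42

Work backward from the last round.
Round 3 (the buyer proposes): the seller gets 63 if talks fail, so the buyer offers 63 and keeps 297.
Round 2 (the seller proposes): the buyer can get 297 next round, worth 0.64 × 297 = 190.08 now. The seller offers 190.08 and keeps 360 − 190.08 = 169.92.
Round 1 (the buyer proposes): the seller can get 169.92 next round, worth 0.95 × 169.92 = 161.424 now. The buyer offers 161.424 and keeps 360 − 161.424 = 198.576.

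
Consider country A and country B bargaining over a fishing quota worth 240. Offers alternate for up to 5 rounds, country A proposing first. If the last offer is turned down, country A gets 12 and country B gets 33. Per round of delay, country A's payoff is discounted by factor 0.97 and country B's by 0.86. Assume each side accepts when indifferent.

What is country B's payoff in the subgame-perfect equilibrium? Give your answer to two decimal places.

34.32

Solve by backward induction from round 5.
Round 5 (country A proposes): country B gets 33 if talks fail, so country A offers 33 and keeps 207.
Round 4 (country B proposes): country A can get 207 next round, worth 0.97 × 207 = 200.79 now. Country B offers 200.79 and keeps 240 − 200.79 = 39.21.
Round 3 (country A proposes): country B can get 39.21 next round, worth 0.86 × 39.21 = 33.7206 now, so country A offers 33.7206, keeping 206.2794.
Round 2 (country B proposes): country A can get 206.2794 next round, worth 0.97 × 206.2794 = 200.091018 now, so country B offers 200.091018, keeping 39.908982.
Round 1 (country A proposes): country B can get 39.908982 next round, worth 0.86 × 39.908982 = 34.32172452 now; country A offers that and keeps 205.67827548.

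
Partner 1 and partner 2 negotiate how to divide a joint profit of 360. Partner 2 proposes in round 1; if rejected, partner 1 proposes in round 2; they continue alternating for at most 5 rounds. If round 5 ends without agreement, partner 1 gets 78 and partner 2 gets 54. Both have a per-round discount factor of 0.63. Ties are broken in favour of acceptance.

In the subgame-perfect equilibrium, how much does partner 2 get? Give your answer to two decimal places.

Round 5 (partner 2 proposes): partner 1 gets 78 if talks fail, so partner 2 offers 78 and keeps 282.
Round 4 (partner 1 proposes): partner 2 can get 282 next round, worth 0.63 × 282 = 177.66 now. Partner 1 offers 177.66 and keeps 360 − 177.66 = 182.34.
Round 3 (partner 2 proposes): partner 1 can get 182.34 next round, worth 0.63 × 182.34 = 114.8742 now, so partner 2 offers 114.8742, keeping 245.1258.
Round 2 (partner 1 proposes): partner 2 can get 245.1258 next round, worth 0.63 × 245.1258 = 154.429254 now; partner 1 offers that and keeps 205.570746.
Round 1 (partner 2 proposes): partner 1 can get 205.570746 next round, worth 0.63 × 205.570746 = 129.50956998 now, so partner 2 offers 129.50956998, keeping 230.49043002.

230.49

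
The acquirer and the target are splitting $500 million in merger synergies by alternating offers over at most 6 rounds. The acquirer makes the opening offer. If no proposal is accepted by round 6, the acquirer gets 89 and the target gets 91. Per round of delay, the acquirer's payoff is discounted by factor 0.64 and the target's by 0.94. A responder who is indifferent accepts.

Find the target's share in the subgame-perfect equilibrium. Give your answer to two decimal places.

Round 6 (the target proposes): the acquirer gets 89 if talks fail, so the target offers 89 and keeps 411.
Round 5 (the acquirer proposes): the target can get 411 next round, worth 0.94 × 411 = 386.34 now; the acquirer offers that and keeps 113.66.
Round 4 (the target proposes): the acquirer can get 113.66 next round, worth 0.64 × 113.66 = 72.7424 now; the target offers that and keeps 427.2576.
Round 3 (the acquirer proposes): the target can get 427.2576 next round, worth 0.94 × 427.2576 = 401.622144 now, so the acquirer offers 401.622144, keeping 98.377856.
Round 2 (the target proposes): the acquirer can get 98.377856 next round, worth 0.64 × 98.377856 = 62.96182784 now, so the target offers 62.96182784, keeping 437.03817216.
Round 1 (the acquirer proposes): the target can get 437.03817216 next round, worth 0.94 × 437.03817216 = 410.8158818304 now, so the acquirer offers 410.8158818304, keeping 89.1841181696.

410.82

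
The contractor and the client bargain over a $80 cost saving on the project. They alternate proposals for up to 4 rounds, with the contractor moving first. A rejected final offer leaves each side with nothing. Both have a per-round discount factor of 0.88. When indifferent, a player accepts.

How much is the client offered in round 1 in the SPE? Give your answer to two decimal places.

62.97

Round 4 (the client proposes): the contractor will accept anything ≥ 0, so the client offers 0 and keeps 80.
Round 3 (the contractor proposes): the client can get 80 next round, worth 0.88 × 80 = 70.4 now. The contractor offers 70.4 and keeps 80 − 70.4 = 9.6.
Round 2 (the client proposes): the contractor can get 9.6 next round, worth 0.88 × 9.6 = 8.448 now; the client offers that and keeps 71.552.
Round 1 (the contractor proposes): the client can get 71.552 next round, worth 0.88 × 71.552 = 62.96576 now; the contractor offers that and keeps 17.03424.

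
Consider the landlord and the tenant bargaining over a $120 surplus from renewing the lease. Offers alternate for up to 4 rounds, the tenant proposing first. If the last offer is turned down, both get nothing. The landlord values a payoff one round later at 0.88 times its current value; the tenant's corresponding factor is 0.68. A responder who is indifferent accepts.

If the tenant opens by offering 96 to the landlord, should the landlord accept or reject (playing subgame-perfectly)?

Work out the landlord's continuation value if the offer is rejected.
Round 4 (the landlord proposes): rejection yields 0 for the tenant; the landlord offers 0 and keeps 120.
Round 3 (the tenant proposes): the landlord can get 120 next round, worth 0.88 × 120 = 105.6 now; the tenant offers that and keeps 14.4.
Round 2 (the landlord proposes): the tenant can get 14.4 next round, worth 0.68 × 14.4 = 9.792 now. The landlord offers 9.792 and keeps 120 − 9.792 = 110.208.
So by rejecting in round 1, the landlord gets 110.208 next round, worth 0.88 × 110.208 = 96.98304 now.
Offer 96 < 96.98304, so the landlord rejects.

Reject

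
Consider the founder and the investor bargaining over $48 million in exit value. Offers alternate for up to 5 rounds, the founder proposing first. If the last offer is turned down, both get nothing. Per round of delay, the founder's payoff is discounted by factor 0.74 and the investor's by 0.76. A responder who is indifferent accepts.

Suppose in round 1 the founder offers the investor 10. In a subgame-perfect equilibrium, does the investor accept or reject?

Reject

Round 5 (the founder proposes): the investor will accept anything ≥ 0, so the founder offers 0 and keeps 48.
Round 4 (the investor proposes): the founder can get 48 next round, worth 0.74 × 48 = 35.52 now, so the investor offers 35.52, keeping 12.48.
Round 3 (the founder proposes): the investor can get 12.48 next round, worth 0.76 × 12.48 = 9.4848 now. The founder offers 9.4848 and keeps 48 − 9.4848 = 38.5152.
Round 2 (the investor proposes): the founder can get 38.5152 next round, worth 0.74 × 38.5152 = 28.501248 now. The investor offers 28.501248 and keeps 48 − 28.501248 = 19.498752.
So by rejecting in round 1, the investor gets 19.498752 next round, worth 0.76 × 19.498752 = 14.81905152 now.
Offer 10 < 14.81905152, so the investor rejects.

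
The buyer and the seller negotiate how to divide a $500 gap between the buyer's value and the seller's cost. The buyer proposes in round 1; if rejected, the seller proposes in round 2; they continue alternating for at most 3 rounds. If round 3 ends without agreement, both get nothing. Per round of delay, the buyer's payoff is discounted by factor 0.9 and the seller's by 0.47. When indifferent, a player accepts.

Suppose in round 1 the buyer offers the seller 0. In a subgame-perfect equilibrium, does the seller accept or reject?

Round 3 (the buyer proposes): the seller will accept anything ≥ 0, so the buyer offers 0 and keeps 500.
Round 2 (the seller proposes): the buyer can get 500 next round, worth 0.9 × 500 = 450 now. The seller offers 450 and keeps 500 − 450 = 50.
So by rejecting in round 1, the seller gets 50 next round, worth 0.47 × 50 = 23.5 now.
Offer 0 < 23.5, so the seller rejects.

Reject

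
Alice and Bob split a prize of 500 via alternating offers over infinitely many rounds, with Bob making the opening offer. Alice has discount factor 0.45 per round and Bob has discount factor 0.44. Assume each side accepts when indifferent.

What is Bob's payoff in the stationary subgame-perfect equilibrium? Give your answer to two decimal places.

When Bob proposes, Alice accepts any offer worth at least 0.45 times what Alice would get by proposing next round; and vice versa.
This gives x = 500 − 0.45y and y = 500 − 0.44x, where x and y are each side's share when it proposes.
Hence (1 − 0.45·0.44)x = 500(1 − 0.45), i.e. 0.802·x = 275.
x ≈ 342.8928; Alice's share is 500 − x ≈ 157.1072.

342.89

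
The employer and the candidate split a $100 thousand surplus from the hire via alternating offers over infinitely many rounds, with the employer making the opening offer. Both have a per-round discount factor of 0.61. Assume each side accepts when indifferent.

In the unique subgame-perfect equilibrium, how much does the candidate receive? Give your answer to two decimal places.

37.89

In a stationary SPE each proposer offers the other exactly their discounted continuation value.
If the employer keeps x when proposing and the candidate keeps y when proposing, then x = 100 − 0.61y and y = 100 − 0.61x.
Solving: x = 100(1 − 0.61) / (1 − 0.61·0.61) = 39 / 0.6279 ≈ 62.1118.
The candidate gets 100 − 62.1118 ≈ 37.8882.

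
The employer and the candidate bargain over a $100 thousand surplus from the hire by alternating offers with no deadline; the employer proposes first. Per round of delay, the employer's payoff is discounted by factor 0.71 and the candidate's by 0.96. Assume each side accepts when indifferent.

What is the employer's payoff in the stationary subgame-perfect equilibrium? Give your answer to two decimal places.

12.56

When the employer proposes, the candidate accepts any offer worth at least 0.96 times what the candidate would get by proposing next round; and vice versa.
This gives x = 100 − 0.96y and y = 100 − 0.71x, where x and y are each side's share when it proposes.
Hence (1 − 0.96·0.71)x = 100(1 − 0.96), i.e. 0.3184·x = 4.
x ≈ 12.5628; the candidate's share is 100 − x ≈ 87.4372.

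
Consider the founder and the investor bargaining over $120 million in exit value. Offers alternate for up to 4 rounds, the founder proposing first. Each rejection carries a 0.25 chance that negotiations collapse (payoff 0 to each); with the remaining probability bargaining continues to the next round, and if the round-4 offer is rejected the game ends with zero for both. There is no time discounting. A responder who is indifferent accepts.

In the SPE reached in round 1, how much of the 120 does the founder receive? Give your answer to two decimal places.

Round 4 (the investor proposes): the founder will accept anything ≥ 0, so the investor offers 0 and keeps 120.
Round 3 (the founder proposes): rejecting gives the investor an expected 0.75 × 120 = 90, so the founder offers 90, keeping 30.
Round 2 (the investor proposes): rejecting gives the founder an expected 0.75 × 30 = 22.5. The investor offers 22.5 and keeps 120 − 22.5 = 97.5.
Round 1 (the founder proposes): rejecting gives the investor an expected 0.75 × 97.5 = 73.125, so the founder offers 73.125, keeping 46.875.

46.88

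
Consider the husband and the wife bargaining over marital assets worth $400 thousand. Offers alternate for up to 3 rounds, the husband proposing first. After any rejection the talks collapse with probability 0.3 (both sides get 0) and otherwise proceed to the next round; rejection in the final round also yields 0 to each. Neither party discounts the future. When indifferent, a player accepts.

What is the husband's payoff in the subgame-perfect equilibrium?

316

By backward induction:
Round 3 (the husband proposes): the wife will accept anything ≥ 0, so the husband offers 0 and keeps 400.
Round 2 (the wife proposes): rejecting gives the husband an expected 0.7 × 400 = 280, so the wife offers 280, keeping 120.
Round 1 (the husband proposes): rejecting gives the wife an expected 0.7 × 120 = 84; the husband offers that and keeps 316.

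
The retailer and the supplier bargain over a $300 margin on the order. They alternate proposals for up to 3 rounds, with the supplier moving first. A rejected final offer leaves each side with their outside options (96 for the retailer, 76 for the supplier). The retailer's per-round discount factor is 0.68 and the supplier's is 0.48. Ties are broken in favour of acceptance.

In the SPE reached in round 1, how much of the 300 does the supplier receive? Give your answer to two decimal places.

162.59

Round 3 (the supplier proposes): the retailer gets 96 if talks fail, so the supplier offers 96 and keeps 204.
Round 2 (the retailer proposes): the supplier can get 204 next round, worth 0.48 × 204 = 97.92 now. The retailer offers 97.92 and keeps 300 − 97.92 = 202.08.
Round 1 (the supplier proposes): the retailer can get 202.08 next round, worth 0.68 × 202.08 = 137.4144 now, so the supplier offers 137.4144, keeping 162.5856.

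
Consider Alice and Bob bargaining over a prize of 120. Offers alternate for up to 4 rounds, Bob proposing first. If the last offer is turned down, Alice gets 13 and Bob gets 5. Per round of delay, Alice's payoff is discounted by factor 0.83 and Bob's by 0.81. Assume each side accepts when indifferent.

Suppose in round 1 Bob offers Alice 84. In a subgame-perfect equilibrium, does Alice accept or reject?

Work out Alice's continuation value if the offer is rejected.
Round 4 (Alice proposes): Bob gets 5 if talks fail, so Alice offers 5 and keeps 115.
Round 3 (Bob proposes): Alice can get 115 next round, worth 0.83 × 115 = 95.45 now, so Bob offers 95.45, keeping 24.55.
Round 2 (Alice proposes): Bob can get 24.55 next round, worth 0.81 × 24.55 = 19.8855 now. Alice offers 19.8855 and keeps 120 − 19.8855 = 100.1145.
So by rejecting in round 1, Alice gets 100.1145 next round, worth 0.83 × 100.1145 = 83.095035 now.
Offer 84 ≥ 83.095035, so Alice accepts.

Accept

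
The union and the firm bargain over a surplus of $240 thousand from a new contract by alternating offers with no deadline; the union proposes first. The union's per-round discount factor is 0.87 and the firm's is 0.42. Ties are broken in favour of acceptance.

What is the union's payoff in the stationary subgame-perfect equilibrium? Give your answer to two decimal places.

In a stationary SPE each proposer offers the other exactly their discounted continuation value.
If the union keeps x when proposing and the firm keeps y when proposing, then x = 240 − 0.42y and y = 240 − 0.87x.
Solving: x = 240(1 − 0.42) / (1 − 0.87·0.42) = 139.2 / 0.6346 ≈ 219.3508.
The firm gets 240 − 219.3508 ≈ 20.6492.

219.35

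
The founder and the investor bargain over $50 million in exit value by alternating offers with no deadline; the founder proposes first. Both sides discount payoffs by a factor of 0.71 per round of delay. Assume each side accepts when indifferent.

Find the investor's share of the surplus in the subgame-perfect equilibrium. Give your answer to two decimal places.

20.76

When the founder proposes, the investor accepts any offer worth at least 0.71 times what the investor would get by proposing next round; and vice versa.
This gives x = 50 − 0.71y and y = 50 − 0.71x, where x and y are each side's share when it proposes.
Hence (1 − 0.71·0.71)x = 50(1 − 0.71), i.e. 0.4959·x = 14.5.
x ≈ 29.2398; the investor's share is 50 − x ≈ 20.7602.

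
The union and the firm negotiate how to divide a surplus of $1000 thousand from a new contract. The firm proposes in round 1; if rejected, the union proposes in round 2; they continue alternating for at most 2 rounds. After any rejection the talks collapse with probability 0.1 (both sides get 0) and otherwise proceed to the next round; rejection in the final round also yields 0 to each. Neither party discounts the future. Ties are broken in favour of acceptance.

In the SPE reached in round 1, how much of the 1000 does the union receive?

By backward induction:
Round 2 (the union proposes): the firm will accept anything ≥ 0, so the union offers 0 and keeps 1000.
Round 1 (the firm proposes): rejecting gives the union an expected 0.9 × 1000 = 900; the firm offers that and keeps 100.

900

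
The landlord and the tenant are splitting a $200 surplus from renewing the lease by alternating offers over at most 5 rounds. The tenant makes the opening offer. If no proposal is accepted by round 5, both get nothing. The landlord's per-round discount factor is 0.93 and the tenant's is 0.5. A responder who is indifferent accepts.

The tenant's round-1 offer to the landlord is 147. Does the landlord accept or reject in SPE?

Accept

Round 5 (the tenant proposes): rejection yields 0 for the landlord; the tenant offers 0 and keeps 200.
Round 4 (the landlord proposes): the tenant can get 200 next round, worth 0.5 × 200 = 100 now. The landlord offers 100 and keeps 200 − 100 = 100.
Round 3 (the tenant proposes): the landlord can get 100 next round, worth 0.93 × 100 = 93 now, so the tenant offers 93, keeping 107.
Round 2 (the landlord proposes): the tenant can get 107 next round, worth 0.5 × 107 = 53.5 now. The landlord offers 53.5 and keeps 200 − 53.5 = 146.5.
So by rejecting in round 1, the landlord gets 146.5 next round, worth 0.93 × 146.5 = 136.245 now.
Offer 147 ≥ 136.245, so the landlord accepts.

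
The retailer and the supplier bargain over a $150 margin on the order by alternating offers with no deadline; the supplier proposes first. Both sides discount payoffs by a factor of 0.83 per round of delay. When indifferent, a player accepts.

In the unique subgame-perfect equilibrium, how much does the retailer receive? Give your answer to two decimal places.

68.03

In a stationary SPE each proposer offers the other exactly their discounted continuation value.
If the supplier keeps x when proposing and the retailer keeps y when proposing, then x = 150 − 0.83y and y = 150 − 0.83x.
Solving: x = 150(1 − 0.83) / (1 − 0.83·0.83) = 25.5 / 0.3111 ≈ 81.9672.
The retailer gets 150 − 81.9672 ≈ 68.0328.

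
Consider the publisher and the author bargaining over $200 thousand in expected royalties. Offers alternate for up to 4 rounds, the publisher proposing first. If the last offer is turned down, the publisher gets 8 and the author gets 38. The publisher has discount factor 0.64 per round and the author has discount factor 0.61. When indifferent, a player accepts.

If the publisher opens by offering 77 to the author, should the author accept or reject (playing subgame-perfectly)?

Reject

Round 4 (the author proposes): the publisher gets 8 if talks fail, so the author offers 8 and keeps 192.
Round 3 (the publisher proposes): the author can get 192 next round, worth 0.61 × 192 = 117.12 now. The publisher offers 117.12 and keeps 200 − 117.12 = 82.88.
Round 2 (the author proposes): the publisher can get 82.88 next round, worth 0.64 × 82.88 = 53.0432 now; the author offers that and keeps 146.9568.
So by rejecting in round 1, the author gets 146.9568 next round, worth 0.61 × 146.9568 = 89.643648 now.
Offer 77 < 89.643648, so the author rejects.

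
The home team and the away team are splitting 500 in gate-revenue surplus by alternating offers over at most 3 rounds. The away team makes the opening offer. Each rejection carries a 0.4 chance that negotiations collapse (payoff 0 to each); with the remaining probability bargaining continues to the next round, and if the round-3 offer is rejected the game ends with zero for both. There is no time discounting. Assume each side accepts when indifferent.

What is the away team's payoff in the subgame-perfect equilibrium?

380

By backward induction:
Round 3 (the away team proposes): rejection yields 0 for the home team; the away team offers 0 and keeps 500.
Round 2 (the home team proposes): rejecting gives the away team an expected 0.6 × 500 = 300; the home team offers that and keeps 200.
Round 1 (the away team proposes): rejecting gives the home team an expected 0.6 × 200 = 120, so the away team offers 120, keeping 380.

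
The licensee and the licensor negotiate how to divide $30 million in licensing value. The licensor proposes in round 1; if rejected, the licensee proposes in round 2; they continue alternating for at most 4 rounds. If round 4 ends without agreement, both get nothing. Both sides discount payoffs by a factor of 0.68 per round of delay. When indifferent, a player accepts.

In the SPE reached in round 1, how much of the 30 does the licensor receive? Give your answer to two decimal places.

Work backward from the last round.
Round 4 (the licensee proposes): the licensor will accept anything ≥ 0, so the licensee offers 0 and keeps 30.
Round 3 (the licensor proposes): the licensee can get 30 next round, worth 0.68 × 30 = 20.4 now; the licensor offers that and keeps 9.6.
Round 2 (the licensee proposes): the licensor can get 9.6 next round, worth 0.68 × 9.6 = 6.528 now. The licensee offers 6.528 and keeps 30 − 6.528 = 23.472.
Round 1 (the licensor proposes): the licensee can get 23.472 next round, worth 0.68 × 23.472 = 15.96096 now; the licensor offers that and keeps 14.03904.

14.04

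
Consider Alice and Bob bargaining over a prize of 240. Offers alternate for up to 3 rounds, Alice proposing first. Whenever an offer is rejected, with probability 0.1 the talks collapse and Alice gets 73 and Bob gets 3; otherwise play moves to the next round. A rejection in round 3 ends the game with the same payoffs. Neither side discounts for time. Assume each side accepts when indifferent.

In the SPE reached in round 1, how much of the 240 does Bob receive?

17.76

Round 3 (Alice proposes): Bob gets 3 if talks fail, so Alice offers 3 and keeps 237.
Round 2 (Bob proposes): rejecting gives Alice an expected 0.9 × 237 + 0.1 × 73 = 220.6. Bob offers 220.6 and keeps 240 − 220.6 = 19.4.
Round 1 (Alice proposes): rejecting gives Bob an expected 0.9 × 19.4 + 0.1 × 3 = 17.76. Alice offers 17.76 and keeps 240 − 17.76 = 222.24.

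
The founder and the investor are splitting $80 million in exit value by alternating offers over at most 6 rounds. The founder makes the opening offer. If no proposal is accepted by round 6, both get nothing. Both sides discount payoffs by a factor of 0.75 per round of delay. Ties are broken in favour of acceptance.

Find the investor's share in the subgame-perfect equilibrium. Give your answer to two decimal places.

42.42

Round 6 (the investor proposes): the founder will accept anything ≥ 0, so the investor offers 0 and keeps 80.
Round 5 (the founder proposes): the investor can get 80 next round, worth 0.75 × 80 = 60 now; the founder offers that and keeps 20.
Round 4 (the investor proposes): the founder can get 20 next round, worth 0.75 × 20 = 15 now; the investor offers that and keeps 65.
Round 3 (the founder proposes): the investor can get 65 next round, worth 0.75 × 65 = 48.75 now, so the founder offers 48.75, keeping 31.25.
Round 2 (the investor proposes): the founder can get 31.25 next round, worth 0.75 × 31.25 = 23.4375 now; the investor offers that and keeps 56.5625.
Round 1 (the founder proposes): the investor can get 56.5625 next round, worth 0.75 × 56.5625 = 42.421875 now, so the founder offers 42.421875, keeping 37.578125.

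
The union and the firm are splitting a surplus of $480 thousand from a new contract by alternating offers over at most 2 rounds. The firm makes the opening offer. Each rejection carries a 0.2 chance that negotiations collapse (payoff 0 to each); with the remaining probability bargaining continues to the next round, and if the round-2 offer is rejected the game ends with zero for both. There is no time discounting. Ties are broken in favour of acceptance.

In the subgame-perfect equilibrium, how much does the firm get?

96

Round 2 (the union proposes): rejection yields 0 for the firm; the union offers 0 and keeps 480.
Round 1 (the firm proposes): rejecting gives the union an expected 0.8 × 480 = 384; the firm offers that and keeps 96.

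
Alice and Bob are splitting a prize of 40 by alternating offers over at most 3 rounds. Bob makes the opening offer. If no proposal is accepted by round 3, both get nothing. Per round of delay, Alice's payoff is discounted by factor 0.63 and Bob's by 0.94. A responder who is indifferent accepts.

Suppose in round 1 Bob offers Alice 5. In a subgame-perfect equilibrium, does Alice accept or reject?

Work out Alice's continuation value if the offer is rejected.
Round 3 (Bob proposes): rejection yields 0 for Alice; Bob offers 0 and keeps 40.
Round 2 (Alice proposes): Bob can get 40 next round, worth 0.94 × 40 = 37.6 now. Alice offers 37.6 and keeps 40 − 37.6 = 2.4.
So by rejecting in round 1, Alice gets 2.4 next round, worth 0.63 × 2.4 = 1.512 now.
Offer 5 ≥ 1.512, so Alice accepts.

Accept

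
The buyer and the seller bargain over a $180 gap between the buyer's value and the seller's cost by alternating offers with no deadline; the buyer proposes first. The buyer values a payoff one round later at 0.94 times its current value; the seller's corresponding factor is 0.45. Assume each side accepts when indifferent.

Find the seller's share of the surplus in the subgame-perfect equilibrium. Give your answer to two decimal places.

In a stationary SPE each proposer offers the other exactly their discounted continuation value.
If the buyer keeps x when proposing and the seller keeps y when proposing, then x = 180 − 0.45y and y = 180 − 0.94x.
Solving: x = 180(1 − 0.45) / (1 − 0.94·0.45) = 99 / 0.577 ≈ 171.5771.
The seller gets 180 − 171.5771 ≈ 8.4229.

8.42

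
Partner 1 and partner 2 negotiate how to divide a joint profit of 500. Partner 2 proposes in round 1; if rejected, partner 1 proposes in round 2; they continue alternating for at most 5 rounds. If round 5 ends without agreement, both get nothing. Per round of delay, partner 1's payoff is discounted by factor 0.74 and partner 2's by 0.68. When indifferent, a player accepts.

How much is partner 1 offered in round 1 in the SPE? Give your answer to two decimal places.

By backward induction:
Round 5 (partner 2 proposes): partner 1 will accept anything ≥ 0, so partner 2 offers 0 and keeps 500.
Round 4 (partner 1 proposes): partner 2 can get 500 next round, worth 0.68 × 500 = 340 now; partner 1 offers that and keeps 160.
Round 3 (partner 2 proposes): partner 1 can get 160 next round, worth 0.74 × 160 = 118.4 now, so partner 2 offers 118.4, keeping 381.6.
Round 2 (partner 1 proposes): partner 2 can get 381.6 next round, worth 0.68 × 381.6 = 259.488 now, so partner 1 offers 259.488, keeping 240.512.
Round 1 (partner 2 proposes): partner 1 can get 240.512 next round, worth 0.74 × 240.512 = 177.97888 now; partner 2 offers that and keeps 322.02112.

177.98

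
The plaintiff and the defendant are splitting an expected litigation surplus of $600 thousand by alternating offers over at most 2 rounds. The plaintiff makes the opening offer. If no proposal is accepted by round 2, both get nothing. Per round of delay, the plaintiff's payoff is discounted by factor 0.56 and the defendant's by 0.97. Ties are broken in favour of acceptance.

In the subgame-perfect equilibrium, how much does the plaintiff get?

By backward induction:
Round 2 (the defendant proposes): the plaintiff will accept anything ≥ 0, so the defendant offers 0 and keeps 600.
Round 1 (the plaintiff proposes): the defendant can get 600 next round, worth 0.97 × 600 = 582 now; the plaintiff offers that and keeps 18.

18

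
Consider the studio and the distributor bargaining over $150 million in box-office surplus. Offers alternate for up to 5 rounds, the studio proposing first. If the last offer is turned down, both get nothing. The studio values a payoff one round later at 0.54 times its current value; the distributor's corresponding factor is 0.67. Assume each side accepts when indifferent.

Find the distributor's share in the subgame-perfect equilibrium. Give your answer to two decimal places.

By backward induction:
Round 5 (the studio proposes): the distributor will accept anything ≥ 0, so the studio offers 0 and keeps 150.
Round 4 (the distributor proposes): the studio can get 150 next round, worth 0.54 × 150 = 81 now; the distributor offers that and keeps 69.
Round 3 (the studio proposes): the distributor can get 69 next round, worth 0.67 × 69 = 46.23 now. The studio offers 46.23 and keeps 150 − 46.23 = 103.77.
Round 2 (the distributor proposes): the studio can get 103.77 next round, worth 0.54 × 103.77 = 56.0358 now. The distributor offers 56.0358 and keeps 150 − 56.0358 = 93.9642.
Round 1 (the studio proposes): the distributor can get 93.9642 next round, worth 0.67 × 93.9642 = 62.956014 now. The studio offers 62.956014 and keeps 150 − 62.956014 = 87.043986.

62.96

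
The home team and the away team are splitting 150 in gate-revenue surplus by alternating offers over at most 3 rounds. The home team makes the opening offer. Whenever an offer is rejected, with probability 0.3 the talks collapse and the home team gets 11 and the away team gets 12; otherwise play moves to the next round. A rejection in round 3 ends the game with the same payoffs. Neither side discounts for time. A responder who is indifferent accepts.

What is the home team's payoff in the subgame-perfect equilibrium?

111.33

Round 3 (the home team proposes): the away team gets 12 if talks fail, so the home team offers 12 and keeps 138.
Round 2 (the away team proposes): rejecting gives the home team an expected 0.7 × 138 + 0.3 × 11 = 99.9; the away team offers that and keeps 50.1.
Round 1 (the home team proposes): rejecting gives the away team an expected 0.7 × 50.1 + 0.3 × 12 = 38.67; the home team offers that and keeps 111.33.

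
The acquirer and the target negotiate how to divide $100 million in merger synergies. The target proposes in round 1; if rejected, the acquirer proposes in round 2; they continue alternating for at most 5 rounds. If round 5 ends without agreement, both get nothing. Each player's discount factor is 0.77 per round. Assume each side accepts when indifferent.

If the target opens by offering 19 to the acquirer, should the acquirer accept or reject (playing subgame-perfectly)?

Reject

Round 5 (the target proposes): rejection yields 0 for the acquirer; the target offers 0 and keeps 100.
Round 4 (the acquirer proposes): the target can get 100 next round, worth 0.77 × 100 = 77 now; the acquirer offers that and keeps 23.
Round 3 (the target proposes): the acquirer can get 23 next round, worth 0.77 × 23 = 17.71 now; the target offers that and keeps 82.29.
Round 2 (the acquirer proposes): the target can get 82.29 next round, worth 0.77 × 82.29 = 63.3633 now; the acquirer offers that and keeps 36.6367.
So by rejecting in round 1, the acquirer gets 36.6367 next round, worth 0.77 × 36.6367 = 28.210259 now.
Offer 19 < 28.210259, so the acquirer rejects.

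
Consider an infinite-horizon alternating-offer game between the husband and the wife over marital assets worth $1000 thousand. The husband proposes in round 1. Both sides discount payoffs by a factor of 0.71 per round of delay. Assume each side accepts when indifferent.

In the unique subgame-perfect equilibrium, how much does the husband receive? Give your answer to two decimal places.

In a stationary SPE each proposer offers the other exactly their discounted continuation value.
If the husband keeps x when proposing and the wife keeps y when proposing, then x = 1000 − 0.71y and y = 1000 − 0.71x.
Solving: x = 1000(1 − 0.71) / (1 − 0.71·0.71) = 290 / 0.4959 ≈ 584.7953.
The wife gets 1000 − 584.7953 ≈ 415.2047.

584.80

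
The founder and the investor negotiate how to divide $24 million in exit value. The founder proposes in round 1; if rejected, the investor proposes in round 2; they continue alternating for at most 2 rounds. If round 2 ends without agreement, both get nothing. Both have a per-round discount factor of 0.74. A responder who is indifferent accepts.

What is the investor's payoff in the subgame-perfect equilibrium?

Round 2 (the investor proposes): rejection yields 0 for the founder; the investor offers 0 and keeps 24.
Round 1 (the founder proposes): the investor can get 24 next round, worth 0.74 × 24 = 17.76 now. The founder offers 17.76 and keeps 24 − 17.76 = 6.24.

17.76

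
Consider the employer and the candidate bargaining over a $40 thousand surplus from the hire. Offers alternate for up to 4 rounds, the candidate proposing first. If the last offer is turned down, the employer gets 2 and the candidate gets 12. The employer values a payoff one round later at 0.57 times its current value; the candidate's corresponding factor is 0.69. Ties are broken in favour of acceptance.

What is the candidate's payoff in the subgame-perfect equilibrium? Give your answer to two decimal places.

Round 4 (the employer proposes): the candidate gets 12 if talks fail, so the employer offers 12 and keeps 28.
Round 3 (the candidate proposes): the employer can get 28 next round, worth 0.57 × 28 = 15.96 now. The candidate offers 15.96 and keeps 40 − 15.96 = 24.04.
Round 2 (the employer proposes): the candidate can get 24.04 next round, worth 0.69 × 24.04 = 16.5876 now. The employer offers 16.5876 and keeps 40 − 16.5876 = 23.4124.
Round 1 (the candidate proposes): the employer can get 23.4124 next round, worth 0.57 × 23.4124 = 13.345068 now. The candidate offers 13.345068 and keeps 40 − 13.345068 = 26.654932.

26.65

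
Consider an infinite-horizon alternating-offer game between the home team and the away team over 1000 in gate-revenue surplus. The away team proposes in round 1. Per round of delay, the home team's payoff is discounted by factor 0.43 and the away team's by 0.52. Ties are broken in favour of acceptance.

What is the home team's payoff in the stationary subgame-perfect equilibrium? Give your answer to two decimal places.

265.84

Let x be the away team's share when the away team proposes and y be the home team's share when the home team proposes.
The home team accepts iff offered ≥ 0.43·y, so x = 1000 − 0.43y. Symmetrically y = 1000 − 0.52x.
Substituting: x = 1000 − 0.43(1000 − 0.52x), giving x(1 − 0.52·0.43) = 1000(1 − 0.43).
So x = 1000 × 0.57 / 0.7764 ≈ 734.1577, and the home team receives 1000 − x ≈ 265.8423.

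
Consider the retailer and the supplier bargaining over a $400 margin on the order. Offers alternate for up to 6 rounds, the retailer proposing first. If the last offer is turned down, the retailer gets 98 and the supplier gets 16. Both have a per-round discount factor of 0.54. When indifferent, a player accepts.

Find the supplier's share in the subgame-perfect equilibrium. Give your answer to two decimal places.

142.20

Round 6 (the supplier proposes): the retailer gets 98 if talks fail, so the supplier offers 98 and keeps 302.
Round 5 (the retailer proposes): the supplier can get 302 next round, worth 0.54 × 302 = 163.08 now, so the retailer offers 163.08, keeping 236.92.
Round 4 (the supplier proposes): the retailer can get 236.92 next round, worth 0.54 × 236.92 = 127.9368 now; the supplier offers that and keeps 272.0632.
Round 3 (the retailer proposes): the supplier can get 272.0632 next round, worth 0.54 × 272.0632 = 146.914128 now; the retailer offers that and keeps 253.085872.
Round 2 (the supplier proposes): the retailer can get 253.085872 next round, worth 0.54 × 253.085872 = 136.66637088 now. The supplier offers 136.66637088 and keeps 400 − 136.66637088 = 263.33362912.
Round 1 (the retailer proposes): the supplier can get 263.33362912 next round, worth 0.54 × 263.33362912 = 142.2001597248 now; the retailer offers that and keeps 257.7998402752.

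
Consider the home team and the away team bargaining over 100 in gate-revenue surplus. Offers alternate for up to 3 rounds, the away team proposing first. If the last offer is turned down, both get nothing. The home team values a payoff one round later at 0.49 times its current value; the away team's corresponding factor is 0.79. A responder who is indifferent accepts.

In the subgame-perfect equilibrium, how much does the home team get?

By backward induction:
Round 3 (the away team proposes): the home team will accept anything ≥ 0, so the away team offers 0 and keeps 100.
Round 2 (the home team proposes): the away team can get 100 next round, worth 0.79 × 100 = 79 now. The home team offers 79 and keeps 100 − 79 = 21.
Round 1 (the away team proposes): the home team can get 21 next round, worth 0.49 × 21 = 10.29 now. The away team offers 10.29 and keeps 100 − 10.29 = 89.71.

10.29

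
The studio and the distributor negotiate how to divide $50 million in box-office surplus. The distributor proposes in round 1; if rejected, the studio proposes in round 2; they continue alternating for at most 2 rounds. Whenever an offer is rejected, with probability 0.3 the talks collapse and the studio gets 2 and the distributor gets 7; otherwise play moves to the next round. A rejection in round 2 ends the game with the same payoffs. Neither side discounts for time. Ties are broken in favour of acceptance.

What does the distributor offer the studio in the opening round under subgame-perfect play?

Round 2 (the studio proposes): the distributor gets 7 if talks fail, so the studio offers 7 and keeps 43.
Round 1 (the distributor proposes): rejecting gives the studio an expected 0.7 × 43 + 0.3 × 2 = 30.7, so the distributor offers 30.7, keeping 19.3.

30.7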